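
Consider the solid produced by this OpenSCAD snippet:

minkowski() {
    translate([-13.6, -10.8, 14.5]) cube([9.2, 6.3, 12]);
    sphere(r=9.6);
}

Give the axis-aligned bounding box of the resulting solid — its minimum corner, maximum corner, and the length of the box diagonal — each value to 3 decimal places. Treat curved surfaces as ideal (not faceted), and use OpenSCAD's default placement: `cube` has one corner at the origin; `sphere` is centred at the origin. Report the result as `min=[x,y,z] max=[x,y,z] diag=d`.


A = translate([-13.6, -10.8, 14.5]) cube([9.2, 6.3, 12]) → bbox [-13.6,-10.8,14.5] .. [-4.4,-4.5,26.5]
B = sphere(r=9.6) → bbox [-9.6,-9.6,-9.6] .. [9.6,9.6,9.6]
lo = A.lo+B.lo = [-13.6-9.6, -10.8-9.6, 14.5-9.6] = [-23.200,-20.400,4.900]
hi = A.hi+B.hi = [-4.4+9.6, -4.5+9.6, 26.5+9.6] = [5.200,5.100,36.100]
diag = √(28.4²+25.5²+31.2²) = √2430.25 = 49.298

min=[-23.200,-20.400,4.900] max=[5.200,5.100,36.100] diag=49.298


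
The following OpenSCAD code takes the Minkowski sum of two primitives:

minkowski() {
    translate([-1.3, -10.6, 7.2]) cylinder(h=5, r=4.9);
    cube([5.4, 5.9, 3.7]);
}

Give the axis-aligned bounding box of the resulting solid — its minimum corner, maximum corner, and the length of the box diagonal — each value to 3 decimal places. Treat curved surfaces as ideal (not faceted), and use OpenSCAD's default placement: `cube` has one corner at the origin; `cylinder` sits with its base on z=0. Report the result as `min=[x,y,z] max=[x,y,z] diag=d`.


A = translate([-1.3, -10.6, 7.2]) cylinder(h=5, r=4.9) → bbox [-6.2,-15.5,7.2] .. [3.6,-5.7,12.2]
B = cube([5.4, 5.9, 3.7]) → bbox [0,0,0] .. [5.4,5.9,3.7]
lo = A.lo+B.lo = [-6.2+0, -15.5+0, 7.2+0] = [-6.200,-15.500,7.200]
hi = A.hi+B.hi = [3.6+5.4, -5.7+5.9, 12.2+3.7] = [9.000,0.200,15.900]
diag = √(15.2²+15.7²+8.7²) = √553.22 = 23.521

min=[-6.200,-15.500,7.200] max=[9.000,0.200,15.900] diag=23.521


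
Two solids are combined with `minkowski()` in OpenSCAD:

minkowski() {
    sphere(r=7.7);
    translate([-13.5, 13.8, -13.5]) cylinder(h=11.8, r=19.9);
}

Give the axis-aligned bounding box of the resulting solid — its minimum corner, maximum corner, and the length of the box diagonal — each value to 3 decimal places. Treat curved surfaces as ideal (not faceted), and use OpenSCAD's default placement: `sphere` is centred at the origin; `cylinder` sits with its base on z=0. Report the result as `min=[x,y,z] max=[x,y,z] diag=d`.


min=[-41.100,-13.800,-21.200] max=[14.100,41.400,6.000] diag=82.668

A = translate([-13.5, 13.8, -13.5]) cylinder(h=11.8, r=19.9) → bbox [-33.4,-6.1,-13.5] .. [6.4,33.7,-1.7]
B = sphere(r=7.7) → bbox [-7.7,-7.7,-7.7] .. [7.7,7.7,7.7]
lo = A.lo+B.lo = [-33.4-7.7, -6.1-7.7, -13.5-7.7] = [-41.100,-13.800,-21.200]
hi = A.hi+B.hi = [6.4+7.7, 33.7+7.7, -1.7+7.7] = [14.100,41.400,6.000]
diag = √(55.2²+55.2²+27.2²) = √6833.92 = 82.668


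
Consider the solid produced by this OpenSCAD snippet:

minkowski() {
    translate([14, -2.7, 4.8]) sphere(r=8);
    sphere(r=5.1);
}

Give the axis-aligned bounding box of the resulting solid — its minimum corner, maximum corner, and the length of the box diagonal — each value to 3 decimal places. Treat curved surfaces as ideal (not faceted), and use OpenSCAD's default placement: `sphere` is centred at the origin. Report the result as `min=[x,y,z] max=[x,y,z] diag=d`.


A = translate([14, -2.7, 4.8]) sphere(r=8) → bbox [6,-10.7,-3.2] .. [22,5.3,12.8]
B = sphere(r=5.1) → bbox [-5.1,-5.1,-5.1] .. [5.1,5.1,5.1]
lo = A.lo+B.lo = [6-5.1, -10.7-5.1, -3.2-5.1] = [0.900,-15.800,-8.300]
hi = A.hi+B.hi = [22+5.1, 5.3+5.1, 12.8+5.1] = [27.100,10.400,17.900]
diag = √(26.2²+26.2²+26.2²) = √2059.32 = 45.380

min=[0.900,-15.800,-8.300] max=[27.100,10.400,17.900] diag=45.380


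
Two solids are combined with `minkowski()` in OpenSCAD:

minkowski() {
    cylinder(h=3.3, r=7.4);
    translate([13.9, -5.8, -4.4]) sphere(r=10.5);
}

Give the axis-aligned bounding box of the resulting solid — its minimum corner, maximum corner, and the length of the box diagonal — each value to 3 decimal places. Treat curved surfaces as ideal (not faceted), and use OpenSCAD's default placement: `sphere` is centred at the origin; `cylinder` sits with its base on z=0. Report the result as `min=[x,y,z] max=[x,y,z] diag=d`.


min=[-4.000,-23.700,-14.900] max=[31.800,12.100,9.400] diag=56.158

A = translate([13.9, -5.8, -4.4]) sphere(r=10.5) → bbox [3.4,-16.3,-14.9] .. [24.4,4.7,6.1]
B = cylinder(h=3.3, r=7.4) → bbox [-7.4,-7.4,0] .. [7.4,7.4,3.3]
lo = A.lo+B.lo = [3.4-7.4, -16.3-7.4, -14.9+0] = [-4.000,-23.700,-14.900]
hi = A.hi+B.hi = [24.4+7.4, 4.7+7.4, 6.1+3.3] = [31.800,12.100,9.400]
diag = √(35.8²+35.8²+24.3²) = √3153.77 = 56.158


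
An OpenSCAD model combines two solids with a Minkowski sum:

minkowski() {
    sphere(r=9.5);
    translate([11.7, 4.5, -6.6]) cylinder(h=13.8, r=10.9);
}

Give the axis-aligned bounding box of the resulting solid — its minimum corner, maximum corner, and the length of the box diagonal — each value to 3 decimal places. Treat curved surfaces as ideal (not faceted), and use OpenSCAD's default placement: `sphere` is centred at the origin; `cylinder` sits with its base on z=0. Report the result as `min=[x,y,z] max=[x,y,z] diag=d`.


A = translate([11.7, 4.5, -6.6]) cylinder(h=13.8, r=10.9) → bbox [0.8,-6.4,-6.6] .. [22.6,15.4,7.2]
B = sphere(r=9.5) → bbox [-9.5,-9.5,-9.5] .. [9.5,9.5,9.5]
lo = A.lo+B.lo = [0.8-9.5, -6.4-9.5, -6.6-9.5] = [-8.700,-15.900,-16.100]
hi = A.hi+B.hi = [22.6+9.5, 15.4+9.5, 7.2+9.5] = [32.100,24.900,16.700]
diag = √(40.8²+40.8²+32.8²) = √4405.12 = 66.371

min=[-8.700,-15.900,-16.100] max=[32.100,24.900,16.700] diag=66.371


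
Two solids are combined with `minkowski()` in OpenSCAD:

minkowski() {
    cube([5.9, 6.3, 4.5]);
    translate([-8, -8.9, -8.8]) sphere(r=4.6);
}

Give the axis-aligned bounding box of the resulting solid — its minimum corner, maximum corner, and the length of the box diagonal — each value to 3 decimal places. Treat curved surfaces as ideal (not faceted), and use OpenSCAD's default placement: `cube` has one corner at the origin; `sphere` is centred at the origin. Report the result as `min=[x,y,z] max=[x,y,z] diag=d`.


A = translate([-8, -8.9, -8.8]) sphere(r=4.6) → bbox [-12.6,-13.5,-13.4] .. [-3.4,-4.3,-4.2]
B = cube([5.9, 6.3, 4.5]) → bbox [0,0,0] .. [5.9,6.3,4.5]
lo = A.lo+B.lo = [-12.6+0, -13.5+0, -13.4+0] = [-12.600,-13.500,-13.400]
hi = A.hi+B.hi = [-3.4+5.9, -4.3+6.3, -4.2+4.5] = [2.500,2.000,0.300]
diag = √(15.1²+15.5²+13.7²) = √655.95 = 25.612

min=[-12.600,-13.500,-13.400] max=[2.500,2.000,0.300] diag=25.612


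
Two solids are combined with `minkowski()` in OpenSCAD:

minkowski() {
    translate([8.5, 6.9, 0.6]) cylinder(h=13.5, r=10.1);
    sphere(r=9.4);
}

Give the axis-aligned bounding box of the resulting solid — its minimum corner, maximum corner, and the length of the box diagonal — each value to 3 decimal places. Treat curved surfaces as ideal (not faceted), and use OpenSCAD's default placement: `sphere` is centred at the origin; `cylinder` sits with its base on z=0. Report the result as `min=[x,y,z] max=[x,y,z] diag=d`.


A = translate([8.5, 6.9, 0.6]) cylinder(h=13.5, r=10.1) → bbox [-1.6,-3.2,0.6] .. [18.6,17,14.1]
B = sphere(r=9.4) → bbox [-9.4,-9.4,-9.4] .. [9.4,9.4,9.4]
lo = A.lo+B.lo = [-1.6-9.4, -3.2-9.4, 0.6-9.4] = [-11.000,-12.600,-8.800]
hi = A.hi+B.hi = [18.6+9.4, 17+9.4, 14.1+9.4] = [28.000,26.400,23.500]
diag = √(39²+39²+32.3²) = √4085.29 = 63.916

min=[-11.000,-12.600,-8.800] max=[28.000,26.400,23.500] diag=63.916


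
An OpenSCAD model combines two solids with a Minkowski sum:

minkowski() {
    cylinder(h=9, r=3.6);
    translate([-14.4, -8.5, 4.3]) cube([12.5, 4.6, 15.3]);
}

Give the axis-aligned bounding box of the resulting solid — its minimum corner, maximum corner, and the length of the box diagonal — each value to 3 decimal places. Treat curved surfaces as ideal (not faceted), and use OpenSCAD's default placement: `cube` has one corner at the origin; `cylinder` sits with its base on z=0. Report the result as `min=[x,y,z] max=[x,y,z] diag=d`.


min=[-18.000,-12.100,4.300] max=[1.700,-0.300,28.600] diag=33.434

A = translate([-14.4, -8.5, 4.3]) cube([12.5, 4.6, 15.3]) → bbox [-14.4,-8.5,4.3] .. [-1.9,-3.9,19.6]
B = cylinder(h=9, r=3.6) → bbox [-3.6,-3.6,0] .. [3.6,3.6,9]
lo = A.lo+B.lo = [-14.4-3.6, -8.5-3.6, 4.3+0] = [-18.000,-12.100,4.300]
hi = A.hi+B.hi = [-1.9+3.6, -3.9+3.6, 19.6+9] = [1.700,-0.300,28.600]
diag = √(19.7²+11.8²+24.3²) = √1117.82 = 33.434


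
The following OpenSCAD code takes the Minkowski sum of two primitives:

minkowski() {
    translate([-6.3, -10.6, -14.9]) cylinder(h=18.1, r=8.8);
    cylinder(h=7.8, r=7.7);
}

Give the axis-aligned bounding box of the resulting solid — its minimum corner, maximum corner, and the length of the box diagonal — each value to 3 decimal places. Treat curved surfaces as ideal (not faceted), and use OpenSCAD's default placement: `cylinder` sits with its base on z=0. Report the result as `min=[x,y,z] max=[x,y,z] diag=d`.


A = translate([-6.3, -10.6, -14.9]) cylinder(h=18.1, r=8.8) → bbox [-15.1,-19.4,-14.9] .. [2.5,-1.8,3.2]
B = cylinder(h=7.8, r=7.7) → bbox [-7.7,-7.7,0] .. [7.7,7.7,7.8]
lo = A.lo+B.lo = [-15.1-7.7, -19.4-7.7, -14.9+0] = [-22.800,-27.100,-14.900]
hi = A.hi+B.hi = [2.5+7.7, -1.8+7.7, 3.2+7.8] = [10.200,5.900,11.000]
diag = √(33²+33²+25.9²) = √2848.81 = 53.374

min=[-22.800,-27.100,-14.900] max=[10.200,5.900,11.000] diag=53.374


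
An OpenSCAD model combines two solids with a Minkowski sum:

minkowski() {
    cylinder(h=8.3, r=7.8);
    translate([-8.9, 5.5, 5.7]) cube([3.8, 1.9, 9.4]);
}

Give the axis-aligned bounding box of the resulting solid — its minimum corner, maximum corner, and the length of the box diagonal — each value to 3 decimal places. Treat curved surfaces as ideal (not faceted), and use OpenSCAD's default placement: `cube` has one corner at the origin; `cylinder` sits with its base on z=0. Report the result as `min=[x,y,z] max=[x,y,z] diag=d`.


A = translate([-8.9, 5.5, 5.7]) cube([3.8, 1.9, 9.4]) → bbox [-8.9,5.5,5.7] .. [-5.1,7.4,15.1]
B = cylinder(h=8.3, r=7.8) → bbox [-7.8,-7.8,0] .. [7.8,7.8,8.3]
lo = A.lo+B.lo = [-8.9-7.8, 5.5-7.8, 5.7+0] = [-16.700,-2.300,5.700]
hi = A.hi+B.hi = [-5.1+7.8, 7.4+7.8, 15.1+8.3] = [2.700,15.200,23.400]
diag = √(19.4²+17.5²+17.7²) = √995.9 = 31.558

min=[-16.700,-2.300,5.700] max=[2.700,15.200,23.400] diag=31.558


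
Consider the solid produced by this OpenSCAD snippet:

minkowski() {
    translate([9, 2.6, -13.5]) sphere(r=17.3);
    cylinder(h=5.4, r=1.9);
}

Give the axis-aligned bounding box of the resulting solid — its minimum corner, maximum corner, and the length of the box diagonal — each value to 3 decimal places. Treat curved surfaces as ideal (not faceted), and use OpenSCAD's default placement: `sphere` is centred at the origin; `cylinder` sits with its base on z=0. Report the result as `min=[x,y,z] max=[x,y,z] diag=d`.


A = translate([9, 2.6, -13.5]) sphere(r=17.3) → bbox [-8.3,-14.7,-30.8] .. [26.3,19.9,3.8]
B = cylinder(h=5.4, r=1.9) → bbox [-1.9,-1.9,0] .. [1.9,1.9,5.4]
lo = A.lo+B.lo = [-8.3-1.9, -14.7-1.9, -30.8+0] = [-10.200,-16.600,-30.800]
hi = A.hi+B.hi = [26.3+1.9, 19.9+1.9, 3.8+5.4] = [28.200,21.800,9.200]
diag = √(38.4²+38.4²+40²) = √4549.12 = 67.447

min=[-10.200,-16.600,-30.800] max=[28.200,21.800,9.200] diag=67.447


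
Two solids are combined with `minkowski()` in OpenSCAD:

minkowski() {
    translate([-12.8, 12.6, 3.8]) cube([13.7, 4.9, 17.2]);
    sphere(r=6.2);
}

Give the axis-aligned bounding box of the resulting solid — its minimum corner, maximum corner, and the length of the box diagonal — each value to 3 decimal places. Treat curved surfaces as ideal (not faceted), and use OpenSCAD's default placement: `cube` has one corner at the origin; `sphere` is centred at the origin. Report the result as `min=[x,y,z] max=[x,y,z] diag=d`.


min=[-19.000,6.400,-2.400] max=[7.100,23.700,27.200] diag=43.089

A = translate([-12.8, 12.6, 3.8]) cube([13.7, 4.9, 17.2]) → bbox [-12.8,12.6,3.8] .. [0.9,17.5,21]
B = sphere(r=6.2) → bbox [-6.2,-6.2,-6.2] .. [6.2,6.2,6.2]
lo = A.lo+B.lo = [-12.8-6.2, 12.6-6.2, 3.8-6.2] = [-19.000,6.400,-2.400]
hi = A.hi+B.hi = [0.9+6.2, 17.5+6.2, 21+6.2] = [7.100,23.700,27.200]
diag = √(26.1²+17.3²+29.6²) = √1856.66 = 43.089


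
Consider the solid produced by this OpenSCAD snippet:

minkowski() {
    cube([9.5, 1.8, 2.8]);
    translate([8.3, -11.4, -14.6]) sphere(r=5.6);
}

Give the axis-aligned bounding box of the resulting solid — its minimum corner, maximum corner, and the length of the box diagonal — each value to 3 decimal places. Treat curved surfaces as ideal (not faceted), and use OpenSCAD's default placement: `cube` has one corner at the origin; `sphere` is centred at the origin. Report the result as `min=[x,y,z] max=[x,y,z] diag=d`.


A = translate([8.3, -11.4, -14.6]) sphere(r=5.6) → bbox [2.7,-17,-20.2] .. [13.9,-5.8,-9]
B = cube([9.5, 1.8, 2.8]) → bbox [0,0,0] .. [9.5,1.8,2.8]
lo = A.lo+B.lo = [2.7+0, -17+0, -20.2+0] = [2.700,-17.000,-20.200]
hi = A.hi+B.hi = [13.9+9.5, -5.8+1.8, -9+2.8] = [23.400,-4.000,-6.200]
diag = √(20.7²+13²+14²) = √793.49 = 28.169

min=[2.700,-17.000,-20.200] max=[23.400,-4.000,-6.200] diag=28.169


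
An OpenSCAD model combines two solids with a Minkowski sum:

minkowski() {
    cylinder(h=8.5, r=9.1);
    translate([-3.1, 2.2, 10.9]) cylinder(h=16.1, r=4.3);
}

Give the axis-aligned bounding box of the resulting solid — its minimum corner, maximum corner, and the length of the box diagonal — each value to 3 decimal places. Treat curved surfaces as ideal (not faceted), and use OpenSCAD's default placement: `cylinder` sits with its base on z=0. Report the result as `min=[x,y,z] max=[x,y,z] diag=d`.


A = translate([-3.1, 2.2, 10.9]) cylinder(h=16.1, r=4.3) → bbox [-7.4,-2.1,10.9] .. [1.2,6.5,27]
B = cylinder(h=8.5, r=9.1) → bbox [-9.1,-9.1,0] .. [9.1,9.1,8.5]
lo = A.lo+B.lo = [-7.4-9.1, -2.1-9.1, 10.9+0] = [-16.500,-11.200,10.900]
hi = A.hi+B.hi = [1.2+9.1, 6.5+9.1, 27+8.5] = [10.300,15.600,35.500]
diag = √(26.8²+26.8²+24.6²) = √2041.64 = 45.185

min=[-16.500,-11.200,10.900] max=[10.300,15.600,35.500] diag=45.185


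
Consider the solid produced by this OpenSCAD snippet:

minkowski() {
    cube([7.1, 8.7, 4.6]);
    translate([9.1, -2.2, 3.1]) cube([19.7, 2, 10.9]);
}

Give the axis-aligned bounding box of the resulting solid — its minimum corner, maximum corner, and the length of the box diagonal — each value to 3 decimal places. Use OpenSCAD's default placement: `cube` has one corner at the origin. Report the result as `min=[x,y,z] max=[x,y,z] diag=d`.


A = translate([9.1, -2.2, 3.1]) cube([19.7, 2, 10.9]) → bbox [9.1,-2.2,3.1] .. [28.8,-0.2,14]
B = cube([7.1, 8.7, 4.6]) → bbox [0,0,0] .. [7.1,8.7,4.6]
lo = A.lo+B.lo = [9.1+0, -2.2+0, 3.1+0] = [9.100,-2.200,3.100]
hi = A.hi+B.hi = [28.8+7.1, -0.2+8.7, 14+4.6] = [35.900,8.500,18.600]
diag = √(26.8²+10.7²+15.5²) = √1072.98 = 32.756

min=[9.100,-2.200,3.100] max=[35.900,8.500,18.600] diag=32.756


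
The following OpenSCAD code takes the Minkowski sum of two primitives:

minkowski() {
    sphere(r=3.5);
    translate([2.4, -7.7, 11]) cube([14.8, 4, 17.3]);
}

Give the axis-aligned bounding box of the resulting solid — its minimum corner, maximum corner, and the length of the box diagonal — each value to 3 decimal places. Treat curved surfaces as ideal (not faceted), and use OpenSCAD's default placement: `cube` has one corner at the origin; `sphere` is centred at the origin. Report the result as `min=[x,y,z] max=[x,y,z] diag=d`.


A = translate([2.4, -7.7, 11]) cube([14.8, 4, 17.3]) → bbox [2.4,-7.7,11] .. [17.2,-3.7,28.3]
B = sphere(r=3.5) → bbox [-3.5,-3.5,-3.5] .. [3.5,3.5,3.5]
lo = A.lo+B.lo = [2.4-3.5, -7.7-3.5, 11-3.5] = [-1.100,-11.200,7.500]
hi = A.hi+B.hi = [17.2+3.5, -3.7+3.5, 28.3+3.5] = [20.700,-0.200,31.800]
diag = √(21.8²+11²+24.3²) = √1186.73 = 34.449

min=[-1.100,-11.200,7.500] max=[20.700,-0.200,31.800] diag=34.449


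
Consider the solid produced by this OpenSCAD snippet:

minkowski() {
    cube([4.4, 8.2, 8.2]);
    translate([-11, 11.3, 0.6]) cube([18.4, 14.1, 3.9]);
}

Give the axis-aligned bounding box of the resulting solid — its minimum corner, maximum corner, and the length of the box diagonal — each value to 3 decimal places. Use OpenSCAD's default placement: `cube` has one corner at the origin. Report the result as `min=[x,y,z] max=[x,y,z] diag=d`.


min=[-11.000,11.300,0.600] max=[11.800,33.600,12.700] diag=34.111

A = translate([-11, 11.3, 0.6]) cube([18.4, 14.1, 3.9]) → bbox [-11,11.3,0.6] .. [7.4,25.4,4.5]
B = cube([4.4, 8.2, 8.2]) → bbox [0,0,0] .. [4.4,8.2,8.2]
lo = A.lo+B.lo = [-11+0, 11.3+0, 0.6+0] = [-11.000,11.300,0.600]
hi = A.hi+B.hi = [7.4+4.4, 25.4+8.2, 4.5+8.2] = [11.800,33.600,12.700]
diag = √(22.8²+22.3²+12.1²) = √1163.54 = 34.111


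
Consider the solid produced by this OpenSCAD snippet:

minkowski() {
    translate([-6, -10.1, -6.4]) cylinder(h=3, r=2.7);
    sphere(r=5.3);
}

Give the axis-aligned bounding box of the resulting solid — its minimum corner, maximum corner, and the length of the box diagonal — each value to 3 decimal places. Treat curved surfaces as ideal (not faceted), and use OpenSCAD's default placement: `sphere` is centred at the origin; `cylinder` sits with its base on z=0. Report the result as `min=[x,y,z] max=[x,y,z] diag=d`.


A = translate([-6, -10.1, -6.4]) cylinder(h=3, r=2.7) → bbox [-8.7,-12.8,-6.4] .. [-3.3,-7.4,-3.4]
B = sphere(r=5.3) → bbox [-5.3,-5.3,-5.3] .. [5.3,5.3,5.3]
lo = A.lo+B.lo = [-8.7-5.3, -12.8-5.3, -6.4-5.3] = [-14.000,-18.100,-11.700]
hi = A.hi+B.hi = [-3.3+5.3, -7.4+5.3, -3.4+5.3] = [2.000,-2.100,1.900]
diag = √(16²+16²+13.6²) = √696.96 = 26.400

min=[-14.000,-18.100,-11.700] max=[2.000,-2.100,1.900] diag=26.400


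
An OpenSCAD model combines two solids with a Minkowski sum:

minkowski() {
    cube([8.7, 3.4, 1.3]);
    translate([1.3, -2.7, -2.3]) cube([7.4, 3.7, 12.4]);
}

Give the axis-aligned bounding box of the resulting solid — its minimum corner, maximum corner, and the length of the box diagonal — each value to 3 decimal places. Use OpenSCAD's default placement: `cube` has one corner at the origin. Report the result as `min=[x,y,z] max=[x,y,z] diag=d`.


min=[1.300,-2.700,-2.300] max=[17.400,4.400,11.400] diag=22.300

A = translate([1.3, -2.7, -2.3]) cube([7.4, 3.7, 12.4]) → bbox [1.3,-2.7,-2.3] .. [8.7,1,10.1]
B = cube([8.7, 3.4, 1.3]) → bbox [0,0,0] .. [8.7,3.4,1.3]
lo = A.lo+B.lo = [1.3+0, -2.7+0, -2.3+0] = [1.300,-2.700,-2.300]
hi = A.hi+B.hi = [8.7+8.7, 1+3.4, 10.1+1.3] = [17.400,4.400,11.400]
diag = √(16.1²+7.1²+13.7²) = √497.31 = 22.300


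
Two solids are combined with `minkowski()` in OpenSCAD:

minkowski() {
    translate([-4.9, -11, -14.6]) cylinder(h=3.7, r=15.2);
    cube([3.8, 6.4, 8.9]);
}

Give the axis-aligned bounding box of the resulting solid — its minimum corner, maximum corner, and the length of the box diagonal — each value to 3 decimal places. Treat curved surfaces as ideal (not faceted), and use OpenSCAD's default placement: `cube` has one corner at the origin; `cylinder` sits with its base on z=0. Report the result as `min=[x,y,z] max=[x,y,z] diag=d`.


A = translate([-4.9, -11, -14.6]) cylinder(h=3.7, r=15.2) → bbox [-20.1,-26.2,-14.6] .. [10.3,4.2,-10.9]
B = cube([3.8, 6.4, 8.9]) → bbox [0,0,0] .. [3.8,6.4,8.9]
lo = A.lo+B.lo = [-20.1+0, -26.2+0, -14.6+0] = [-20.100,-26.200,-14.600]
hi = A.hi+B.hi = [10.3+3.8, 4.2+6.4, -10.9+8.9] = [14.100,10.600,-2.000]
diag = √(34.2²+36.8²+12.6²) = √2682.64 = 51.794

min=[-20.100,-26.200,-14.600] max=[14.100,10.600,-2.000] diag=51.794


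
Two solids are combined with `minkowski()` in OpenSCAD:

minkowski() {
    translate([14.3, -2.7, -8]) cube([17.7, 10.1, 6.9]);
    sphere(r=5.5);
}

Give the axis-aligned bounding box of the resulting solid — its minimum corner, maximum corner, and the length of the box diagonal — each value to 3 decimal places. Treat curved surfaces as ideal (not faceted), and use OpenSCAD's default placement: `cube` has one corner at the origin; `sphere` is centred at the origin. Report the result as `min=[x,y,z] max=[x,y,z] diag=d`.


A = translate([14.3, -2.7, -8]) cube([17.7, 10.1, 6.9]) → bbox [14.3,-2.7,-8] .. [32,7.4,-1.1]
B = sphere(r=5.5) → bbox [-5.5,-5.5,-5.5] .. [5.5,5.5,5.5]
lo = A.lo+B.lo = [14.3-5.5, -2.7-5.5, -8-5.5] = [8.800,-8.200,-13.500]
hi = A.hi+B.hi = [32+5.5, 7.4+5.5, -1.1+5.5] = [37.500,12.900,4.400]
diag = √(28.7²+21.1²+17.9²) = √1589.31 = 39.866

min=[8.800,-8.200,-13.500] max=[37.500,12.900,4.400] diag=39.866


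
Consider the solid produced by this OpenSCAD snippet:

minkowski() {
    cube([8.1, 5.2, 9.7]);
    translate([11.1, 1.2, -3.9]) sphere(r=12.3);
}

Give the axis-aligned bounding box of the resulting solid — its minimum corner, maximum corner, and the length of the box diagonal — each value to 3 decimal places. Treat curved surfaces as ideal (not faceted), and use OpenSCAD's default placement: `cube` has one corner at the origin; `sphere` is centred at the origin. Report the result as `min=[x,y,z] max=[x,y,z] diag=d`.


A = translate([11.1, 1.2, -3.9]) sphere(r=12.3) → bbox [-1.2,-11.1,-16.2] .. [23.4,13.5,8.4]
B = cube([8.1, 5.2, 9.7]) → bbox [0,0,0] .. [8.1,5.2,9.7]
lo = A.lo+B.lo = [-1.2+0, -11.1+0, -16.2+0] = [-1.200,-11.100,-16.200]
hi = A.hi+B.hi = [23.4+8.1, 13.5+5.2, 8.4+9.7] = [31.500,18.700,18.100]
diag = √(32.7²+29.8²+34.3²) = √3133.82 = 55.981

min=[-1.200,-11.100,-16.200] max=[31.500,18.700,18.100] diag=55.981


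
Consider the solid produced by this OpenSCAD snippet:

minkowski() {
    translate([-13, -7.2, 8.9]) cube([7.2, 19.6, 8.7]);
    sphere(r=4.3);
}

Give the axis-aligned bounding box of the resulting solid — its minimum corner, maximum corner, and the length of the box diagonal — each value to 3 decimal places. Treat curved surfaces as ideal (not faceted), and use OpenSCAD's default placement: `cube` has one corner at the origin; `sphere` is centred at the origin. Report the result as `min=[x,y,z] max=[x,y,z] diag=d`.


A = translate([-13, -7.2, 8.9]) cube([7.2, 19.6, 8.7]) → bbox [-13,-7.2,8.9] .. [-5.8,12.4,17.6]
B = sphere(r=4.3) → bbox [-4.3,-4.3,-4.3] .. [4.3,4.3,4.3]
lo = A.lo+B.lo = [-13-4.3, -7.2-4.3, 8.9-4.3] = [-17.300,-11.500,4.600]
hi = A.hi+B.hi = [-5.8+4.3, 12.4+4.3, 17.6+4.3] = [-1.500,16.700,21.900]
diag = √(15.8²+28.2²+17.3²) = √1344.17 = 36.663

min=[-17.300,-11.500,4.600] max=[-1.500,16.700,21.900] diag=36.663


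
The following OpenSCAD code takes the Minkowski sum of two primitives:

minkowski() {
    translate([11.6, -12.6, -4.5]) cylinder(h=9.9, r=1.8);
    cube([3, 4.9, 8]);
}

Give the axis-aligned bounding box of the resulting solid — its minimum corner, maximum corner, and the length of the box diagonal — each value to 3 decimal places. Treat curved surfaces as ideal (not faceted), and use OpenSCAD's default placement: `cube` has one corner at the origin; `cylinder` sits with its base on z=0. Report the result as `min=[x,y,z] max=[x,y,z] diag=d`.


min=[9.800,-14.400,-4.500] max=[16.400,-5.900,13.400] diag=20.886

A = translate([11.6, -12.6, -4.5]) cylinder(h=9.9, r=1.8) → bbox [9.8,-14.4,-4.5] .. [13.4,-10.8,5.4]
B = cube([3, 4.9, 8]) → bbox [0,0,0] .. [3,4.9,8]
lo = A.lo+B.lo = [9.8+0, -14.4+0, -4.5+0] = [9.800,-14.400,-4.500]
hi = A.hi+B.hi = [13.4+3, -10.8+4.9, 5.4+8] = [16.400,-5.900,13.400]
diag = √(6.6²+8.5²+17.9²) = √436.22 = 20.886


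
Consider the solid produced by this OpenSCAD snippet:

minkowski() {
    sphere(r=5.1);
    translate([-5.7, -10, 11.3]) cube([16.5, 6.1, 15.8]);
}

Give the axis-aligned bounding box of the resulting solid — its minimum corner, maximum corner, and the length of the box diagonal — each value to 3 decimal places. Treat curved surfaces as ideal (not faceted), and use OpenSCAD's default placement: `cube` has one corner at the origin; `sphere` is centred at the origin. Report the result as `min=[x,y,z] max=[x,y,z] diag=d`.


min=[-10.800,-15.100,6.200] max=[15.900,1.200,32.200] diag=40.677

A = translate([-5.7, -10, 11.3]) cube([16.5, 6.1, 15.8]) → bbox [-5.7,-10,11.3] .. [10.8,-3.9,27.1]
B = sphere(r=5.1) → bbox [-5.1,-5.1,-5.1] .. [5.1,5.1,5.1]
lo = A.lo+B.lo = [-5.7-5.1, -10-5.1, 11.3-5.1] = [-10.800,-15.100,6.200]
hi = A.hi+B.hi = [10.8+5.1, -3.9+5.1, 27.1+5.1] = [15.900,1.200,32.200]
diag = √(26.7²+16.3²+26²) = √1654.58 = 40.677


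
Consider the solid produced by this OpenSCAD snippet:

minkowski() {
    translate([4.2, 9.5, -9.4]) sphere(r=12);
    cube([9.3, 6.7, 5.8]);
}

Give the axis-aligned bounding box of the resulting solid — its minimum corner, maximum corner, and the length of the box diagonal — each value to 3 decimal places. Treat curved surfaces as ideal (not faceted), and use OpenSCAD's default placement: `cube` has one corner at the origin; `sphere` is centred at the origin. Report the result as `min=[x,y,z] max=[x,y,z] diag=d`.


A = translate([4.2, 9.5, -9.4]) sphere(r=12) → bbox [-7.8,-2.5,-21.4] .. [16.2,21.5,2.6]
B = cube([9.3, 6.7, 5.8]) → bbox [0,0,0] .. [9.3,6.7,5.8]
lo = A.lo+B.lo = [-7.8+0, -2.5+0, -21.4+0] = [-7.800,-2.500,-21.400]
hi = A.hi+B.hi = [16.2+9.3, 21.5+6.7, 2.6+5.8] = [25.500,28.200,8.400]
diag = √(33.3²+30.7²+29.8²) = √2939.42 = 54.216

min=[-7.800,-2.500,-21.400] max=[25.500,28.200,8.400] diag=54.216


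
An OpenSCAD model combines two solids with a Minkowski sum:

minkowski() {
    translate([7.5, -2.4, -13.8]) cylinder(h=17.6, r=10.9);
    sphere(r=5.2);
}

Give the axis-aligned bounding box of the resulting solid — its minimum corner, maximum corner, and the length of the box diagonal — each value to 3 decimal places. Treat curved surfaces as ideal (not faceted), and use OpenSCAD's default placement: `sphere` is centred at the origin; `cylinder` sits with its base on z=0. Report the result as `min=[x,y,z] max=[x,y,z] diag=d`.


A = translate([7.5, -2.4, -13.8]) cylinder(h=17.6, r=10.9) → bbox [-3.4,-13.3,-13.8] .. [18.4,8.5,3.8]
B = sphere(r=5.2) → bbox [-5.2,-5.2,-5.2] .. [5.2,5.2,5.2]
lo = A.lo+B.lo = [-3.4-5.2, -13.3-5.2, -13.8-5.2] = [-8.600,-18.500,-19.000]
hi = A.hi+B.hi = [18.4+5.2, 8.5+5.2, 3.8+5.2] = [23.600,13.700,9.000]
diag = √(32.2²+32.2²+28²) = √2857.68 = 53.457

min=[-8.600,-18.500,-19.000] max=[23.600,13.700,9.000] diag=53.457


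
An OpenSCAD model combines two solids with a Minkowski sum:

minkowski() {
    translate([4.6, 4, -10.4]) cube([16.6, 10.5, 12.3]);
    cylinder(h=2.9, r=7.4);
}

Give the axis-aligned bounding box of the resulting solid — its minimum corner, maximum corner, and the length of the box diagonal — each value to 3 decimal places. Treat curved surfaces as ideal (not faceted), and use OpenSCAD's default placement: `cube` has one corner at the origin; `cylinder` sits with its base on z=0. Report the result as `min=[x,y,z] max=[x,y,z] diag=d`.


A = translate([4.6, 4, -10.4]) cube([16.6, 10.5, 12.3]) → bbox [4.6,4,-10.4] .. [21.2,14.5,1.9]
B = cylinder(h=2.9, r=7.4) → bbox [-7.4,-7.4,0] .. [7.4,7.4,2.9]
lo = A.lo+B.lo = [4.6-7.4, 4-7.4, -10.4+0] = [-2.800,-3.400,-10.400]
hi = A.hi+B.hi = [21.2+7.4, 14.5+7.4, 1.9+2.9] = [28.600,21.900,4.800]
diag = √(31.4²+25.3²+15.2²) = √1857.09 = 43.094

min=[-2.800,-3.400,-10.400] max=[28.600,21.900,4.800] diag=43.094


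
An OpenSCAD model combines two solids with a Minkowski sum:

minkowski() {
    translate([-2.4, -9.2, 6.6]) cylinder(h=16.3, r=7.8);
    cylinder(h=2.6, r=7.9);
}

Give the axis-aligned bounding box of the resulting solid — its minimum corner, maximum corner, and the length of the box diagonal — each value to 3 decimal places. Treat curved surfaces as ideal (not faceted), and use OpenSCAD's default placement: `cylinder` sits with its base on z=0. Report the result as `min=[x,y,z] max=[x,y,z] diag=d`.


A = translate([-2.4, -9.2, 6.6]) cylinder(h=16.3, r=7.8) → bbox [-10.2,-17,6.6] .. [5.4,-1.4,22.9]
B = cylinder(h=2.6, r=7.9) → bbox [-7.9,-7.9,0] .. [7.9,7.9,2.6]
lo = A.lo+B.lo = [-10.2-7.9, -17-7.9, 6.6+0] = [-18.100,-24.900,6.600]
hi = A.hi+B.hi = [5.4+7.9, -1.4+7.9, 22.9+2.6] = [13.300,6.500,25.500]
diag = √(31.4²+31.4²+18.9²) = √2329.13 = 48.261

min=[-18.100,-24.900,6.600] max=[13.300,6.500,25.500] diag=48.261


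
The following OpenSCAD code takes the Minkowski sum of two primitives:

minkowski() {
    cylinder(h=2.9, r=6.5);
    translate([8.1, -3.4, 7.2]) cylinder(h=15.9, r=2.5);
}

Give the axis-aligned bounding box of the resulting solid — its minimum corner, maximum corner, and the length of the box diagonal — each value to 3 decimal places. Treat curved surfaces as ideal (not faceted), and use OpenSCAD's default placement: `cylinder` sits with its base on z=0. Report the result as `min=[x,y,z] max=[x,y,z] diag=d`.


A = translate([8.1, -3.4, 7.2]) cylinder(h=15.9, r=2.5) → bbox [5.6,-5.9,7.2] .. [10.6,-0.9,23.1]
B = cylinder(h=2.9, r=6.5) → bbox [-6.5,-6.5,0] .. [6.5,6.5,2.9]
lo = A.lo+B.lo = [5.6-6.5, -5.9-6.5, 7.2+0] = [-0.900,-12.400,7.200]
hi = A.hi+B.hi = [10.6+6.5, -0.9+6.5, 23.1+2.9] = [17.100,5.600,26.000]
diag = √(18²+18²+18.8²) = √1001.44 = 31.646

min=[-0.900,-12.400,7.200] max=[17.100,5.600,26.000] diag=31.646


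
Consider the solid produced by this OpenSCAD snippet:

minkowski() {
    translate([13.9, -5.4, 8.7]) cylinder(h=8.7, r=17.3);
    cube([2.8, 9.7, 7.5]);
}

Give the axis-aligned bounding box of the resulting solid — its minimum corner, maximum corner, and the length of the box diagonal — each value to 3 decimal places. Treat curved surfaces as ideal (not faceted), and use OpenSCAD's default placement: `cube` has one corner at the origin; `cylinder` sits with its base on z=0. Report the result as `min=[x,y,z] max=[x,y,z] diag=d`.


A = translate([13.9, -5.4, 8.7]) cylinder(h=8.7, r=17.3) → bbox [-3.4,-22.7,8.7] .. [31.2,11.9,17.4]
B = cube([2.8, 9.7, 7.5]) → bbox [0,0,0] .. [2.8,9.7,7.5]
lo = A.lo+B.lo = [-3.4+0, -22.7+0, 8.7+0] = [-3.400,-22.700,8.700]
hi = A.hi+B.hi = [31.2+2.8, 11.9+9.7, 17.4+7.5] = [34.000,21.600,24.900]
diag = √(37.4²+44.3²+16.2²) = √3623.69 = 60.197

min=[-3.400,-22.700,8.700] max=[34.000,21.600,24.900] diag=60.197


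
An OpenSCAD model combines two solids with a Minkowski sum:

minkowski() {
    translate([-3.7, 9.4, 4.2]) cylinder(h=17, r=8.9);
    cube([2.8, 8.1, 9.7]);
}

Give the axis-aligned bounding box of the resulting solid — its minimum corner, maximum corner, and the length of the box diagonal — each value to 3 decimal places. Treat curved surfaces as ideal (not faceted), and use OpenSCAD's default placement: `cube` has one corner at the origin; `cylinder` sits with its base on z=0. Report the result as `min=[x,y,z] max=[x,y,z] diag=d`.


min=[-12.600,0.500,4.200] max=[8.000,26.400,30.900] diag=42.521

A = translate([-3.7, 9.4, 4.2]) cylinder(h=17, r=8.9) → bbox [-12.6,0.5,4.2] .. [5.2,18.3,21.2]
B = cube([2.8, 8.1, 9.7]) → bbox [0,0,0] .. [2.8,8.1,9.7]
lo = A.lo+B.lo = [-12.6+0, 0.5+0, 4.2+0] = [-12.600,0.500,4.200]
hi = A.hi+B.hi = [5.2+2.8, 18.3+8.1, 21.2+9.7] = [8.000,26.400,30.900]
diag = √(20.6²+25.9²+26.7²) = √1808.06 = 42.521


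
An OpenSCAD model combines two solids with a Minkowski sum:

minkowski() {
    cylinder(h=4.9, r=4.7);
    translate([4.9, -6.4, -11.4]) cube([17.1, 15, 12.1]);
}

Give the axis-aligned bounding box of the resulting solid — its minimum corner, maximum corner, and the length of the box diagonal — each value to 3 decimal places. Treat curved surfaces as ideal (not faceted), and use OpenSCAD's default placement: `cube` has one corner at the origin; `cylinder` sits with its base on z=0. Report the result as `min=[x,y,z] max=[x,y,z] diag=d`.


min=[0.200,-11.100,-11.400] max=[26.700,13.300,5.600] diag=39.832

A = translate([4.9, -6.4, -11.4]) cube([17.1, 15, 12.1]) → bbox [4.9,-6.4,-11.4] .. [22,8.6,0.7]
B = cylinder(h=4.9, r=4.7) → bbox [-4.7,-4.7,0] .. [4.7,4.7,4.9]
lo = A.lo+B.lo = [4.9-4.7, -6.4-4.7, -11.4+0] = [0.200,-11.100,-11.400]
hi = A.hi+B.hi = [22+4.7, 8.6+4.7, 0.7+4.9] = [26.700,13.300,5.600]
diag = √(26.5²+24.4²+17²) = √1586.61 = 39.832


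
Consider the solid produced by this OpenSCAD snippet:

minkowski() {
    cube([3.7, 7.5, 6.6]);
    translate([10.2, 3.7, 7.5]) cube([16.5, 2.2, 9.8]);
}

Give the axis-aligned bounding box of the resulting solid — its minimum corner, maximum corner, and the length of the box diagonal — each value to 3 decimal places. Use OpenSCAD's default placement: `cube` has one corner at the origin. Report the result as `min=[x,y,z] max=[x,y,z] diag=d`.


min=[10.200,3.700,7.500] max=[30.400,13.400,23.900] diag=27.769

A = translate([10.2, 3.7, 7.5]) cube([16.5, 2.2, 9.8]) → bbox [10.2,3.7,7.5] .. [26.7,5.9,17.3]
B = cube([3.7, 7.5, 6.6]) → bbox [0,0,0] .. [3.7,7.5,6.6]
lo = A.lo+B.lo = [10.2+0, 3.7+0, 7.5+0] = [10.200,3.700,7.500]
hi = A.hi+B.hi = [26.7+3.7, 5.9+7.5, 17.3+6.6] = [30.400,13.400,23.900]
diag = √(20.2²+9.7²+16.4²) = √771.09 = 27.769


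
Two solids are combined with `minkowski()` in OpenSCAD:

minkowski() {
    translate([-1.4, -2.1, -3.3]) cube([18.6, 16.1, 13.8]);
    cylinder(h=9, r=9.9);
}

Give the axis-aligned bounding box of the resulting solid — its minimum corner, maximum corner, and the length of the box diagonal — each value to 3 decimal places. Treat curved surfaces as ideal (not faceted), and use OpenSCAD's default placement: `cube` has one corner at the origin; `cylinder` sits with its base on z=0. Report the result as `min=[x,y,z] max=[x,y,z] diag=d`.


A = translate([-1.4, -2.1, -3.3]) cube([18.6, 16.1, 13.8]) → bbox [-1.4,-2.1,-3.3] .. [17.2,14,10.5]
B = cylinder(h=9, r=9.9) → bbox [-9.9,-9.9,0] .. [9.9,9.9,9]
lo = A.lo+B.lo = [-1.4-9.9, -2.1-9.9, -3.3+0] = [-11.300,-12.000,-3.300]
hi = A.hi+B.hi = [17.2+9.9, 14+9.9, 10.5+9] = [27.100,23.900,19.500]
diag = √(38.4²+35.9²+22.8²) = √3283.21 = 57.299

min=[-11.300,-12.000,-3.300] max=[27.100,23.900,19.500] diag=57.299


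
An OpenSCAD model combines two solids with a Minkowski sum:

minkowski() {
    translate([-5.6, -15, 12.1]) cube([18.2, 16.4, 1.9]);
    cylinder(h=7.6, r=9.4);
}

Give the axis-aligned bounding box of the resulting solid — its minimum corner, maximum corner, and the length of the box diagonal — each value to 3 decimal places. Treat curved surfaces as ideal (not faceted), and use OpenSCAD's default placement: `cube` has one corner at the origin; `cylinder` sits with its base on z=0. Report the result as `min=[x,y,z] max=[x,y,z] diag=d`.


A = translate([-5.6, -15, 12.1]) cube([18.2, 16.4, 1.9]) → bbox [-5.6,-15,12.1] .. [12.6,1.4,14]
B = cylinder(h=7.6, r=9.4) → bbox [-9.4,-9.4,0] .. [9.4,9.4,7.6]
lo = A.lo+B.lo = [-5.6-9.4, -15-9.4, 12.1+0] = [-15.000,-24.400,12.100]
hi = A.hi+B.hi = [12.6+9.4, 1.4+9.4, 14+7.6] = [22.000,10.800,21.600]
diag = √(37²+35.2²+9.5²) = √2698.29 = 51.945

min=[-15.000,-24.400,12.100] max=[22.000,10.800,21.600] diag=51.945


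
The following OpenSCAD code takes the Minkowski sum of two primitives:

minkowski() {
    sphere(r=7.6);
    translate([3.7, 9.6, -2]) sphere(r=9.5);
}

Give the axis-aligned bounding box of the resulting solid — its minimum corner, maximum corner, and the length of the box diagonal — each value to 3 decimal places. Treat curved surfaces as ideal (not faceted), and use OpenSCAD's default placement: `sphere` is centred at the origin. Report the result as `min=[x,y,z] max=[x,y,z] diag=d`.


min=[-13.400,-7.500,-19.100] max=[20.800,26.700,15.100] diag=59.236

A = translate([3.7, 9.6, -2]) sphere(r=9.5) → bbox [-5.8,0.1,-11.5] .. [13.2,19.1,7.5]
B = sphere(r=7.6) → bbox [-7.6,-7.6,-7.6] .. [7.6,7.6,7.6]
lo = A.lo+B.lo = [-5.8-7.6, 0.1-7.6, -11.5-7.6] = [-13.400,-7.500,-19.100]
hi = A.hi+B.hi = [13.2+7.6, 19.1+7.6, 7.5+7.6] = [20.800,26.700,15.100]
diag = √(34.2²+34.2²+34.2²) = √3508.92 = 59.236


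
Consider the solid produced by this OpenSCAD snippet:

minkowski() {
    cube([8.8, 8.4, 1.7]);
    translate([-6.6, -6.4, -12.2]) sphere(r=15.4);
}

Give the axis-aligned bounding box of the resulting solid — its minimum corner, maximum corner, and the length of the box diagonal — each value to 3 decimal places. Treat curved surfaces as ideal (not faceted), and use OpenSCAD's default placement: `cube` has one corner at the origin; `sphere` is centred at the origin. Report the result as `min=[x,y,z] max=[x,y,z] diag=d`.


A = translate([-6.6, -6.4, -12.2]) sphere(r=15.4) → bbox [-22,-21.8,-27.6] .. [8.8,9,3.2]
B = cube([8.8, 8.4, 1.7]) → bbox [0,0,0] .. [8.8,8.4,1.7]
lo = A.lo+B.lo = [-22+0, -21.8+0, -27.6+0] = [-22.000,-21.800,-27.600]
hi = A.hi+B.hi = [8.8+8.8, 9+8.4, 3.2+1.7] = [17.600,17.400,4.900]
diag = √(39.6²+39.2²+32.5²) = √4161.05 = 64.506

min=[-22.000,-21.800,-27.600] max=[17.600,17.400,4.900] diag=64.506


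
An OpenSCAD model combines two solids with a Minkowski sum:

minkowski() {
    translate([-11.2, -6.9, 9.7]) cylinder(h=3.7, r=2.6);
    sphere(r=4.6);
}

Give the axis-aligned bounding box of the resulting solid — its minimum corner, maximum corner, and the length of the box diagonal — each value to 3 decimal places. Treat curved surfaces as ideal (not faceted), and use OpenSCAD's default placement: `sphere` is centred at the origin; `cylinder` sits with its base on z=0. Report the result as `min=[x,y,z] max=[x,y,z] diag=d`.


A = translate([-11.2, -6.9, 9.7]) cylinder(h=3.7, r=2.6) → bbox [-13.8,-9.5,9.7] .. [-8.6,-4.3,13.4]
B = sphere(r=4.6) → bbox [-4.6,-4.6,-4.6] .. [4.6,4.6,4.6]
lo = A.lo+B.lo = [-13.8-4.6, -9.5-4.6, 9.7-4.6] = [-18.400,-14.100,5.100]
hi = A.hi+B.hi = [-8.6+4.6, -4.3+4.6, 13.4+4.6] = [-4.000,0.300,18.000]
diag = √(14.4²+14.4²+12.9²) = √581.13 = 24.107

min=[-18.400,-14.100,5.100] max=[-4.000,0.300,18.000] diag=24.107


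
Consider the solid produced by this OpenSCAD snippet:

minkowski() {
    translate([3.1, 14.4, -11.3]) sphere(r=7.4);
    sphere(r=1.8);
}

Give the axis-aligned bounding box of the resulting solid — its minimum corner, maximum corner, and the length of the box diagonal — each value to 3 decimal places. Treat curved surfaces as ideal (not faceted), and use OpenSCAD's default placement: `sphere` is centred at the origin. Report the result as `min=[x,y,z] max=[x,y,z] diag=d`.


min=[-6.100,5.200,-20.500] max=[12.300,23.600,-2.100] diag=31.870

A = translate([3.1, 14.4, -11.3]) sphere(r=7.4) → bbox [-4.3,7,-18.7] .. [10.5,21.8,-3.9]
B = sphere(r=1.8) → bbox [-1.8,-1.8,-1.8] .. [1.8,1.8,1.8]
lo = A.lo+B.lo = [-4.3-1.8, 7-1.8, -18.7-1.8] = [-6.100,5.200,-20.500]
hi = A.hi+B.hi = [10.5+1.8, 21.8+1.8, -3.9+1.8] = [12.300,23.600,-2.100]
diag = √(18.4²+18.4²+18.4²) = √1015.68 = 31.870


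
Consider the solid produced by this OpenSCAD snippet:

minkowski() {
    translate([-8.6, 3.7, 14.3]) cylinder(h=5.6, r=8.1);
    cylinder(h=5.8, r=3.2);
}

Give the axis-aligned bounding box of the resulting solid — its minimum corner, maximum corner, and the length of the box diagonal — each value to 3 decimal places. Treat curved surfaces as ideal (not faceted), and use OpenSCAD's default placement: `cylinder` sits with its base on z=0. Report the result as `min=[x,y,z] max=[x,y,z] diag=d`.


min=[-19.900,-7.600,14.300] max=[2.700,15.000,25.700] diag=33.933

A = translate([-8.6, 3.7, 14.3]) cylinder(h=5.6, r=8.1) → bbox [-16.7,-4.4,14.3] .. [-0.5,11.8,19.9]
B = cylinder(h=5.8, r=3.2) → bbox [-3.2,-3.2,0] .. [3.2,3.2,5.8]
lo = A.lo+B.lo = [-16.7-3.2, -4.4-3.2, 14.3+0] = [-19.900,-7.600,14.300]
hi = A.hi+B.hi = [-0.5+3.2, 11.8+3.2, 19.9+5.8] = [2.700,15.000,25.700]
diag = √(22.6²+22.6²+11.4²) = √1151.48 = 33.933


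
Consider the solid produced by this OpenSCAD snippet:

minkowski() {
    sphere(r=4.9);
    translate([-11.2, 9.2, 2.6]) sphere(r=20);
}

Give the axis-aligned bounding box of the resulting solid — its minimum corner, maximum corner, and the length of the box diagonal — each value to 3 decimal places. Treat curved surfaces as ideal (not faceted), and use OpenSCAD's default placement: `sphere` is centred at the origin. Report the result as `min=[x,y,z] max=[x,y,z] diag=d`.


min=[-36.100,-15.700,-22.300] max=[13.700,34.100,27.500] diag=86.256

A = translate([-11.2, 9.2, 2.6]) sphere(r=20) → bbox [-31.2,-10.8,-17.4] .. [8.8,29.2,22.6]
B = sphere(r=4.9) → bbox [-4.9,-4.9,-4.9] .. [4.9,4.9,4.9]
lo = A.lo+B.lo = [-31.2-4.9, -10.8-4.9, -17.4-4.9] = [-36.100,-15.700,-22.300]
hi = A.hi+B.hi = [8.8+4.9, 29.2+4.9, 22.6+4.9] = [13.700,34.100,27.500]
diag = √(49.8²+49.8²+49.8²) = √7440.12 = 86.256
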